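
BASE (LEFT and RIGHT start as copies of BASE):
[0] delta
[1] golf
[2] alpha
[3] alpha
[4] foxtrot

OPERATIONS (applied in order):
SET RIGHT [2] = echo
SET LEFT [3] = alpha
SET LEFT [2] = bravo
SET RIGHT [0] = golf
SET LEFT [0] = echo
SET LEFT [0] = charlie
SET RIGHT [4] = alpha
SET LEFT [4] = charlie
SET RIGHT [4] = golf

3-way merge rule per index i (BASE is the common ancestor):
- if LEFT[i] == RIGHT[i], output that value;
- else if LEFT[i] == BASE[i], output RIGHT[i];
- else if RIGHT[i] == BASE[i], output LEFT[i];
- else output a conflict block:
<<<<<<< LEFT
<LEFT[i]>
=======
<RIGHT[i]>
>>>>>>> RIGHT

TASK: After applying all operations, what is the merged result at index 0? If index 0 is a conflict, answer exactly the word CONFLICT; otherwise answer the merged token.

Answer: CONFLICT

Derivation:
Final LEFT:  [charlie, golf, bravo, alpha, charlie]
Final RIGHT: [golf, golf, echo, alpha, golf]
i=0: BASE=delta L=charlie R=golf all differ -> CONFLICT
i=1: L=golf R=golf -> agree -> golf
i=2: BASE=alpha L=bravo R=echo all differ -> CONFLICT
i=3: L=alpha R=alpha -> agree -> alpha
i=4: BASE=foxtrot L=charlie R=golf all differ -> CONFLICT
Index 0 -> CONFLICT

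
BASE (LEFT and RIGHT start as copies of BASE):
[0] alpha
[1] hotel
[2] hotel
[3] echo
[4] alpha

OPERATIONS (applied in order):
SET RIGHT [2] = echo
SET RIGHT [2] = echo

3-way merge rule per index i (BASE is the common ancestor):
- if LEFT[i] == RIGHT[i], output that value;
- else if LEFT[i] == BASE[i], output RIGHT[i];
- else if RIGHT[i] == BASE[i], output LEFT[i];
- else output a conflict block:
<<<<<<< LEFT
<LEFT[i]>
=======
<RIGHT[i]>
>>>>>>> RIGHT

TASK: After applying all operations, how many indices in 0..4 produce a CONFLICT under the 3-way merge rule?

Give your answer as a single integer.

Final LEFT:  [alpha, hotel, hotel, echo, alpha]
Final RIGHT: [alpha, hotel, echo, echo, alpha]
i=0: L=alpha R=alpha -> agree -> alpha
i=1: L=hotel R=hotel -> agree -> hotel
i=2: L=hotel=BASE, R=echo -> take RIGHT -> echo
i=3: L=echo R=echo -> agree -> echo
i=4: L=alpha R=alpha -> agree -> alpha
Conflict count: 0

Answer: 0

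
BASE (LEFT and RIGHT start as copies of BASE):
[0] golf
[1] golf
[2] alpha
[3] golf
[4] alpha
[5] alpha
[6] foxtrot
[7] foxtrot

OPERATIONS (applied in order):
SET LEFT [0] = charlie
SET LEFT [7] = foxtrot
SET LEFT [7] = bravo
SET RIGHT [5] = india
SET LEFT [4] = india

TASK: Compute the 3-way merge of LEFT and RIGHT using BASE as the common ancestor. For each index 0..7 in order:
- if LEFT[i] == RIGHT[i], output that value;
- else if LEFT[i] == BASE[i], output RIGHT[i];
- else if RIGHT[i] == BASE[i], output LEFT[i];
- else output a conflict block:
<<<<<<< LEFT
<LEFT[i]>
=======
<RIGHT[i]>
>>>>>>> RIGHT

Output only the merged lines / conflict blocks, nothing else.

Answer: charlie
golf
alpha
golf
india
india
foxtrot
bravo

Derivation:
Final LEFT:  [charlie, golf, alpha, golf, india, alpha, foxtrot, bravo]
Final RIGHT: [golf, golf, alpha, golf, alpha, india, foxtrot, foxtrot]
i=0: L=charlie, R=golf=BASE -> take LEFT -> charlie
i=1: L=golf R=golf -> agree -> golf
i=2: L=alpha R=alpha -> agree -> alpha
i=3: L=golf R=golf -> agree -> golf
i=4: L=india, R=alpha=BASE -> take LEFT -> india
i=5: L=alpha=BASE, R=india -> take RIGHT -> india
i=6: L=foxtrot R=foxtrot -> agree -> foxtrot
i=7: L=bravo, R=foxtrot=BASE -> take LEFT -> bravo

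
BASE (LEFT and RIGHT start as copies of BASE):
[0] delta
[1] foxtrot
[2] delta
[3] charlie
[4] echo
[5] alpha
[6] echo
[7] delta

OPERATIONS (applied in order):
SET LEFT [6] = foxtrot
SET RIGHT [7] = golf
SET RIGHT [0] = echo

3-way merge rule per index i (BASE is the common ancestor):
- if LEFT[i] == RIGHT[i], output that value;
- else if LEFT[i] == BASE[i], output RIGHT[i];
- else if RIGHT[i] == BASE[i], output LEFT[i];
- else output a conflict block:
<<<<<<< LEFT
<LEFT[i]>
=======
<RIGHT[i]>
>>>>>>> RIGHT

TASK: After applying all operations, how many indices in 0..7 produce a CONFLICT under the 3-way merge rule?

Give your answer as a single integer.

Answer: 0

Derivation:
Final LEFT:  [delta, foxtrot, delta, charlie, echo, alpha, foxtrot, delta]
Final RIGHT: [echo, foxtrot, delta, charlie, echo, alpha, echo, golf]
i=0: L=delta=BASE, R=echo -> take RIGHT -> echo
i=1: L=foxtrot R=foxtrot -> agree -> foxtrot
i=2: L=delta R=delta -> agree -> delta
i=3: L=charlie R=charlie -> agree -> charlie
i=4: L=echo R=echo -> agree -> echo
i=5: L=alpha R=alpha -> agree -> alpha
i=6: L=foxtrot, R=echo=BASE -> take LEFT -> foxtrot
i=7: L=delta=BASE, R=golf -> take RIGHT -> golf
Conflict count: 0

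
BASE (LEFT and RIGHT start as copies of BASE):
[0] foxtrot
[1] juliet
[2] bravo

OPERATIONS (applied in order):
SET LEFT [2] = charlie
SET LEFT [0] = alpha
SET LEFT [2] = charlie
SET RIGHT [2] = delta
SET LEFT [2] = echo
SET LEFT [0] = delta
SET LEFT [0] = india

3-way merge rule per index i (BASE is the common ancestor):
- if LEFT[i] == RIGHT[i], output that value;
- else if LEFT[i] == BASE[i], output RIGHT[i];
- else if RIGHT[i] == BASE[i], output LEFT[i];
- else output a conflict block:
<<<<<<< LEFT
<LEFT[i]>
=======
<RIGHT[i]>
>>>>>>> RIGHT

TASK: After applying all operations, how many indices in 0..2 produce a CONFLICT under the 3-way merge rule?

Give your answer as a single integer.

Answer: 1

Derivation:
Final LEFT:  [india, juliet, echo]
Final RIGHT: [foxtrot, juliet, delta]
i=0: L=india, R=foxtrot=BASE -> take LEFT -> india
i=1: L=juliet R=juliet -> agree -> juliet
i=2: BASE=bravo L=echo R=delta all differ -> CONFLICT
Conflict count: 1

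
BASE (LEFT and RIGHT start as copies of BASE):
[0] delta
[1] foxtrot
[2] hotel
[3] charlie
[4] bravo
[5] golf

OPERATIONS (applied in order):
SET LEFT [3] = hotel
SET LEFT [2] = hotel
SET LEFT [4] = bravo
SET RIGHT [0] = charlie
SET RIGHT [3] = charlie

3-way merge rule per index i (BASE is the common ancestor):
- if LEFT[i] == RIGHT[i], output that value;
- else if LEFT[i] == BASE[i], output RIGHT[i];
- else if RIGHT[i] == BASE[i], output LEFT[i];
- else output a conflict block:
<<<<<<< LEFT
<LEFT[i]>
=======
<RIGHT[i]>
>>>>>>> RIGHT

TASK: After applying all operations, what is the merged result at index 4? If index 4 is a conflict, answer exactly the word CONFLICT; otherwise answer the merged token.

Answer: bravo

Derivation:
Final LEFT:  [delta, foxtrot, hotel, hotel, bravo, golf]
Final RIGHT: [charlie, foxtrot, hotel, charlie, bravo, golf]
i=0: L=delta=BASE, R=charlie -> take RIGHT -> charlie
i=1: L=foxtrot R=foxtrot -> agree -> foxtrot
i=2: L=hotel R=hotel -> agree -> hotel
i=3: L=hotel, R=charlie=BASE -> take LEFT -> hotel
i=4: L=bravo R=bravo -> agree -> bravo
i=5: L=golf R=golf -> agree -> golf
Index 4 -> bravo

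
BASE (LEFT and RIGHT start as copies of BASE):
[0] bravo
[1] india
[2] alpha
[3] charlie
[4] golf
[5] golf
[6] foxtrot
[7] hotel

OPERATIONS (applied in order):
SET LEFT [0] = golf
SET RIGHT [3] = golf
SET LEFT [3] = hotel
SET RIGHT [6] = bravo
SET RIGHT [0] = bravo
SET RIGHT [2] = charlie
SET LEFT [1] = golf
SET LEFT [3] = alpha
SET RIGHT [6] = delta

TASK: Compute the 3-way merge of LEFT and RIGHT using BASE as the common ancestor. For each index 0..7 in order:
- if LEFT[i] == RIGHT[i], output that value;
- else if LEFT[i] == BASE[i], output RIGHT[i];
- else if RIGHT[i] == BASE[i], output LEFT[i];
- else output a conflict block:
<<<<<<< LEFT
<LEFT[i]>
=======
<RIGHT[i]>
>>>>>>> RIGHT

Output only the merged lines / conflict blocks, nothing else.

Answer: golf
golf
charlie
<<<<<<< LEFT
alpha
=======
golf
>>>>>>> RIGHT
golf
golf
delta
hotel

Derivation:
Final LEFT:  [golf, golf, alpha, alpha, golf, golf, foxtrot, hotel]
Final RIGHT: [bravo, india, charlie, golf, golf, golf, delta, hotel]
i=0: L=golf, R=bravo=BASE -> take LEFT -> golf
i=1: L=golf, R=india=BASE -> take LEFT -> golf
i=2: L=alpha=BASE, R=charlie -> take RIGHT -> charlie
i=3: BASE=charlie L=alpha R=golf all differ -> CONFLICT
i=4: L=golf R=golf -> agree -> golf
i=5: L=golf R=golf -> agree -> golf
i=6: L=foxtrot=BASE, R=delta -> take RIGHT -> delta
i=7: L=hotel R=hotel -> agree -> hotel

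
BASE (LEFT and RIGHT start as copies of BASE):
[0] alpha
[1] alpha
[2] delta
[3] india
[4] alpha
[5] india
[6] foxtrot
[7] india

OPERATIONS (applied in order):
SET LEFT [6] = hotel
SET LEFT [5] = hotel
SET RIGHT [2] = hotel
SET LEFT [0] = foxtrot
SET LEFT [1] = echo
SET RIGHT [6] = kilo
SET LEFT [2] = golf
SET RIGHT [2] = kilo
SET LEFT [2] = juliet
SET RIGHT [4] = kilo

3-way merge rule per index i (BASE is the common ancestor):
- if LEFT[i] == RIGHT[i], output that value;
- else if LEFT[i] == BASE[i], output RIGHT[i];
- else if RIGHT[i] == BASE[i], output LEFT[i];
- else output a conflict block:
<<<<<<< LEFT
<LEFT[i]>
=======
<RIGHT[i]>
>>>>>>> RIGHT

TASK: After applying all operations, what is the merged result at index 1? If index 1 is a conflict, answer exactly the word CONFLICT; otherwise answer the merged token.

Final LEFT:  [foxtrot, echo, juliet, india, alpha, hotel, hotel, india]
Final RIGHT: [alpha, alpha, kilo, india, kilo, india, kilo, india]
i=0: L=foxtrot, R=alpha=BASE -> take LEFT -> foxtrot
i=1: L=echo, R=alpha=BASE -> take LEFT -> echo
i=2: BASE=delta L=juliet R=kilo all differ -> CONFLICT
i=3: L=india R=india -> agree -> india
i=4: L=alpha=BASE, R=kilo -> take RIGHT -> kilo
i=5: L=hotel, R=india=BASE -> take LEFT -> hotel
i=6: BASE=foxtrot L=hotel R=kilo all differ -> CONFLICT
i=7: L=india R=india -> agree -> india
Index 1 -> echo

Answer: echo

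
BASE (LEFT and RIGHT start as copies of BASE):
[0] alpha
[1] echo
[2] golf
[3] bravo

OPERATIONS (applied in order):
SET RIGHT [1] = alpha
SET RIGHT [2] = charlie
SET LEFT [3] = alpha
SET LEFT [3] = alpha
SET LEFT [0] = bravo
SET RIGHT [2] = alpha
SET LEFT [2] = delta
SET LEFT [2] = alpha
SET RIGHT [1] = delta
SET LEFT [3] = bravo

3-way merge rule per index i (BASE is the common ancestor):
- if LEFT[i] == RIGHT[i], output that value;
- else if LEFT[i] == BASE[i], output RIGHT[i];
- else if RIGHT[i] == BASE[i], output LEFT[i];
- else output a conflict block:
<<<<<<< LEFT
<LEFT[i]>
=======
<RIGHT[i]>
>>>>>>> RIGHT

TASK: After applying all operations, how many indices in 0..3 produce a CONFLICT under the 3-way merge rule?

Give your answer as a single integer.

Final LEFT:  [bravo, echo, alpha, bravo]
Final RIGHT: [alpha, delta, alpha, bravo]
i=0: L=bravo, R=alpha=BASE -> take LEFT -> bravo
i=1: L=echo=BASE, R=delta -> take RIGHT -> delta
i=2: L=alpha R=alpha -> agree -> alpha
i=3: L=bravo R=bravo -> agree -> bravo
Conflict count: 0

Answer: 0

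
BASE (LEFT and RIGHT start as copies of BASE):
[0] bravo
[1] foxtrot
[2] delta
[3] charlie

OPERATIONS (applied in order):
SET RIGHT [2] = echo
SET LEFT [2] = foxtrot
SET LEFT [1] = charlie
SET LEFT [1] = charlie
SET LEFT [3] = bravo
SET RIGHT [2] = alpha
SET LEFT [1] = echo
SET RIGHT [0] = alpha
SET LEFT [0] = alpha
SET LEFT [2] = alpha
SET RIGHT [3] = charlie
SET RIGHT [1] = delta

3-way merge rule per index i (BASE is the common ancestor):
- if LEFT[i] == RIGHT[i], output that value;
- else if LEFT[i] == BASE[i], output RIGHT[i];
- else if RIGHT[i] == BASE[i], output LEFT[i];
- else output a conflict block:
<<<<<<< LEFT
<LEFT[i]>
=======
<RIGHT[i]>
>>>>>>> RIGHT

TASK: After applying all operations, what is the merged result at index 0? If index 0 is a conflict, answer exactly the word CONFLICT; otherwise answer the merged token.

Final LEFT:  [alpha, echo, alpha, bravo]
Final RIGHT: [alpha, delta, alpha, charlie]
i=0: L=alpha R=alpha -> agree -> alpha
i=1: BASE=foxtrot L=echo R=delta all differ -> CONFLICT
i=2: L=alpha R=alpha -> agree -> alpha
i=3: L=bravo, R=charlie=BASE -> take LEFT -> bravo
Index 0 -> alpha

Answer: alpha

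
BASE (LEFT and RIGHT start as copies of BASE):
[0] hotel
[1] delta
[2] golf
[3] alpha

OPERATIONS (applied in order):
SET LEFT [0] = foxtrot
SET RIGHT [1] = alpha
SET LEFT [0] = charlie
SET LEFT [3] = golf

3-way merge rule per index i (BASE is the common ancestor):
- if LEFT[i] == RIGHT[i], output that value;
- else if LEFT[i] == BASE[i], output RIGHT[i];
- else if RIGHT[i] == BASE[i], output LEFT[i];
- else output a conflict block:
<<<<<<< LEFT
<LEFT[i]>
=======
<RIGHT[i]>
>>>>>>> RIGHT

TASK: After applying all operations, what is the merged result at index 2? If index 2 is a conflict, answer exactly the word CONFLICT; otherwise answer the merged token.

Final LEFT:  [charlie, delta, golf, golf]
Final RIGHT: [hotel, alpha, golf, alpha]
i=0: L=charlie, R=hotel=BASE -> take LEFT -> charlie
i=1: L=delta=BASE, R=alpha -> take RIGHT -> alpha
i=2: L=golf R=golf -> agree -> golf
i=3: L=golf, R=alpha=BASE -> take LEFT -> golf
Index 2 -> golf

Answer: golf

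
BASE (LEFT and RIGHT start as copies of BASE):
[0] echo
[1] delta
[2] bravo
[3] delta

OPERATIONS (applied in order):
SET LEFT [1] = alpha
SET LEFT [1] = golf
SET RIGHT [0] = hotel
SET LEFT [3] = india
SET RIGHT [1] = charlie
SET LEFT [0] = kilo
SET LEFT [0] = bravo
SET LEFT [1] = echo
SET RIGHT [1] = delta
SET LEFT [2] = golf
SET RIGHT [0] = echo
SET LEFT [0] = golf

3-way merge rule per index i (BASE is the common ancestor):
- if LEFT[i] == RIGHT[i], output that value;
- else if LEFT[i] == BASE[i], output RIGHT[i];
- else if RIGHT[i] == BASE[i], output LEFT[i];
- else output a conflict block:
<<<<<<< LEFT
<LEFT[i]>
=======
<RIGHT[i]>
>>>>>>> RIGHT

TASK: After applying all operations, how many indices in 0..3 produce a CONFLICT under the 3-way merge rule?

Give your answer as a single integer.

Answer: 0

Derivation:
Final LEFT:  [golf, echo, golf, india]
Final RIGHT: [echo, delta, bravo, delta]
i=0: L=golf, R=echo=BASE -> take LEFT -> golf
i=1: L=echo, R=delta=BASE -> take LEFT -> echo
i=2: L=golf, R=bravo=BASE -> take LEFT -> golf
i=3: L=india, R=delta=BASE -> take LEFT -> india
Conflict count: 0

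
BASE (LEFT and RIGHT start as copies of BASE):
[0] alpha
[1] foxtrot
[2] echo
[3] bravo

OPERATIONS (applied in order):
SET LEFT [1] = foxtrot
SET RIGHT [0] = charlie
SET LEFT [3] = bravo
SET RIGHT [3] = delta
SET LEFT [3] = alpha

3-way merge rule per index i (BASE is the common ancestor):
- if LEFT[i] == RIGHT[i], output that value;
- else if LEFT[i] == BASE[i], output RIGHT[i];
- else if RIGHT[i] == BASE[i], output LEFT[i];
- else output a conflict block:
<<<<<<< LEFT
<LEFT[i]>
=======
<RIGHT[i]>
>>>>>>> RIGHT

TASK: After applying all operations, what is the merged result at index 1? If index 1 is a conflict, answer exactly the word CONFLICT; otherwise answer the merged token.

Answer: foxtrot

Derivation:
Final LEFT:  [alpha, foxtrot, echo, alpha]
Final RIGHT: [charlie, foxtrot, echo, delta]
i=0: L=alpha=BASE, R=charlie -> take RIGHT -> charlie
i=1: L=foxtrot R=foxtrot -> agree -> foxtrot
i=2: L=echo R=echo -> agree -> echo
i=3: BASE=bravo L=alpha R=delta all differ -> CONFLICT
Index 1 -> foxtrot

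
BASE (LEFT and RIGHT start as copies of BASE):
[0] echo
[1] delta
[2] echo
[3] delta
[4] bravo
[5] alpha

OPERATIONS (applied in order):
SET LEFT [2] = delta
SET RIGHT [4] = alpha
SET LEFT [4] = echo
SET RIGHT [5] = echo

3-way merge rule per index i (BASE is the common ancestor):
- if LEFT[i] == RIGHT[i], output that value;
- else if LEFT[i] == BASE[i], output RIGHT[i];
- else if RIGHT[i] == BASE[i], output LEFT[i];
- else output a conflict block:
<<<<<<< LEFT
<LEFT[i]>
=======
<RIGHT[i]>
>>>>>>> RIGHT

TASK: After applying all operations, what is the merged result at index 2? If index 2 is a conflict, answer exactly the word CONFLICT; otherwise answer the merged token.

Answer: delta

Derivation:
Final LEFT:  [echo, delta, delta, delta, echo, alpha]
Final RIGHT: [echo, delta, echo, delta, alpha, echo]
i=0: L=echo R=echo -> agree -> echo
i=1: L=delta R=delta -> agree -> delta
i=2: L=delta, R=echo=BASE -> take LEFT -> delta
i=3: L=delta R=delta -> agree -> delta
i=4: BASE=bravo L=echo R=alpha all differ -> CONFLICT
i=5: L=alpha=BASE, R=echo -> take RIGHT -> echo
Index 2 -> delta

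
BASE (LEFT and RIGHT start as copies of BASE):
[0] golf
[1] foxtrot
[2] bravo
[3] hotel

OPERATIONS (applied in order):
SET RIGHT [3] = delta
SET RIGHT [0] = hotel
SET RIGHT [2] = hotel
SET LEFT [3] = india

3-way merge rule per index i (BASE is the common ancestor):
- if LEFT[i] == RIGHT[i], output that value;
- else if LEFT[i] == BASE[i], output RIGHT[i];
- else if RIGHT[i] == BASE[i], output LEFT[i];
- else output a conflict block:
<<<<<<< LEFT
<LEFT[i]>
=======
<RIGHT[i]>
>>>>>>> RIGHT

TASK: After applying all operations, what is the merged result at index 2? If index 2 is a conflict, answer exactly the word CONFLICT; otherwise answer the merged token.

Final LEFT:  [golf, foxtrot, bravo, india]
Final RIGHT: [hotel, foxtrot, hotel, delta]
i=0: L=golf=BASE, R=hotel -> take RIGHT -> hotel
i=1: L=foxtrot R=foxtrot -> agree -> foxtrot
i=2: L=bravo=BASE, R=hotel -> take RIGHT -> hotel
i=3: BASE=hotel L=india R=delta all differ -> CONFLICT
Index 2 -> hotel

Answer: hotel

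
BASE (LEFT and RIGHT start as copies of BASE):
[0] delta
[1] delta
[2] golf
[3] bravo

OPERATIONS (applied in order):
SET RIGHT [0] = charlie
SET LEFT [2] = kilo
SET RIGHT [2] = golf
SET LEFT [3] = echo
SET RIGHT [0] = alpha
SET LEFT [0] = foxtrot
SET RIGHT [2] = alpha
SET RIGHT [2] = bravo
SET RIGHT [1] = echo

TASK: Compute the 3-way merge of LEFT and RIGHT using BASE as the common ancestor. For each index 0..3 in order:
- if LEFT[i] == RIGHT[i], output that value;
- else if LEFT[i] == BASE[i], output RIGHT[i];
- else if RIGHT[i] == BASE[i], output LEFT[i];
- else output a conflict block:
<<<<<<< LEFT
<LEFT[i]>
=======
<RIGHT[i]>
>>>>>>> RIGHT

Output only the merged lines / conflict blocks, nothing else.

Final LEFT:  [foxtrot, delta, kilo, echo]
Final RIGHT: [alpha, echo, bravo, bravo]
i=0: BASE=delta L=foxtrot R=alpha all differ -> CONFLICT
i=1: L=delta=BASE, R=echo -> take RIGHT -> echo
i=2: BASE=golf L=kilo R=bravo all differ -> CONFLICT
i=3: L=echo, R=bravo=BASE -> take LEFT -> echo

Answer: <<<<<<< LEFT
foxtrot
=======
alpha
>>>>>>> RIGHT
echo
<<<<<<< LEFT
kilo
=======
bravo
>>>>>>> RIGHT
echo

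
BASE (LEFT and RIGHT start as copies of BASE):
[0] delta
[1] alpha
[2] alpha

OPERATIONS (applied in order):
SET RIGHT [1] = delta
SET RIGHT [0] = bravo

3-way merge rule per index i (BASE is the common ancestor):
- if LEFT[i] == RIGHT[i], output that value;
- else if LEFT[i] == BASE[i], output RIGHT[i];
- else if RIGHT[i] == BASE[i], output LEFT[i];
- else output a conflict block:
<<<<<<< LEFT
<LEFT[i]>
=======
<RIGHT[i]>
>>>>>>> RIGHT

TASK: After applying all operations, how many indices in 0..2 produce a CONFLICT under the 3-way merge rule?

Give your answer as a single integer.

Final LEFT:  [delta, alpha, alpha]
Final RIGHT: [bravo, delta, alpha]
i=0: L=delta=BASE, R=bravo -> take RIGHT -> bravo
i=1: L=alpha=BASE, R=delta -> take RIGHT -> delta
i=2: L=alpha R=alpha -> agree -> alpha
Conflict count: 0

Answer: 0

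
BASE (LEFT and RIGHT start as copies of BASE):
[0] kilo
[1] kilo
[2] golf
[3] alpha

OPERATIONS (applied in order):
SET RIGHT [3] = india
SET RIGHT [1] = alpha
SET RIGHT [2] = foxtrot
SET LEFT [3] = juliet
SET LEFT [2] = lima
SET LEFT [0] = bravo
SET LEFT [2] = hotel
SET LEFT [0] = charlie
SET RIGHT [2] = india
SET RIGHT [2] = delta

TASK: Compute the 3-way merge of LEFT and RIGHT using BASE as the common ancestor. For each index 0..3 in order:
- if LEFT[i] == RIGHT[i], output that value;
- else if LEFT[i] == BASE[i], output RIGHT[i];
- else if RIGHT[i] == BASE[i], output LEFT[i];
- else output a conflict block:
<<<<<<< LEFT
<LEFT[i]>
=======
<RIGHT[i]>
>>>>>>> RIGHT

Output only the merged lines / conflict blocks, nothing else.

Final LEFT:  [charlie, kilo, hotel, juliet]
Final RIGHT: [kilo, alpha, delta, india]
i=0: L=charlie, R=kilo=BASE -> take LEFT -> charlie
i=1: L=kilo=BASE, R=alpha -> take RIGHT -> alpha
i=2: BASE=golf L=hotel R=delta all differ -> CONFLICT
i=3: BASE=alpha L=juliet R=india all differ -> CONFLICT

Answer: charlie
alpha
<<<<<<< LEFT
hotel
=======
delta
>>>>>>> RIGHT
<<<<<<< LEFT
juliet
=======
india
>>>>>>> RIGHT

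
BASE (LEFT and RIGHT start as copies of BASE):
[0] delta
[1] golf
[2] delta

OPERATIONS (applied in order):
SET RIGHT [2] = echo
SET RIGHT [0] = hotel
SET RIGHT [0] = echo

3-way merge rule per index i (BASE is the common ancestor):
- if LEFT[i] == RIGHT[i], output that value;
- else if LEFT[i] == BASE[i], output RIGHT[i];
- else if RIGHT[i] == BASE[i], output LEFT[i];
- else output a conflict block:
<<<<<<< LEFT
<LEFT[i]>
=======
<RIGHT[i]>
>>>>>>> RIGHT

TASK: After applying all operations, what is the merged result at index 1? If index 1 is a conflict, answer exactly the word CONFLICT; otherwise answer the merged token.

Final LEFT:  [delta, golf, delta]
Final RIGHT: [echo, golf, echo]
i=0: L=delta=BASE, R=echo -> take RIGHT -> echo
i=1: L=golf R=golf -> agree -> golf
i=2: L=delta=BASE, R=echo -> take RIGHT -> echo
Index 1 -> golf

Answer: golf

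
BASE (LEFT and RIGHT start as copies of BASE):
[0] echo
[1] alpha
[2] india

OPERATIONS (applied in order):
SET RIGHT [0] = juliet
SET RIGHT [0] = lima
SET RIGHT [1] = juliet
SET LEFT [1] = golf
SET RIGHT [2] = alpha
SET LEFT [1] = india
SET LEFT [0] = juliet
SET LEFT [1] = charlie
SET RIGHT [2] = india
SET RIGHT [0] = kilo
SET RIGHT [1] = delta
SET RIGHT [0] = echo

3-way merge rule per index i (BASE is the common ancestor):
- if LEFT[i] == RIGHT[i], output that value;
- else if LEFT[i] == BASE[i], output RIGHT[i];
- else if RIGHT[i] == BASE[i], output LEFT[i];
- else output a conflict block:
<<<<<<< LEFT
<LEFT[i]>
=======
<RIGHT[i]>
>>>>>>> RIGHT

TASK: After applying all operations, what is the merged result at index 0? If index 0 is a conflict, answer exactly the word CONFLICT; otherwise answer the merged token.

Final LEFT:  [juliet, charlie, india]
Final RIGHT: [echo, delta, india]
i=0: L=juliet, R=echo=BASE -> take LEFT -> juliet
i=1: BASE=alpha L=charlie R=delta all differ -> CONFLICT
i=2: L=india R=india -> agree -> india
Index 0 -> juliet

Answer: juliet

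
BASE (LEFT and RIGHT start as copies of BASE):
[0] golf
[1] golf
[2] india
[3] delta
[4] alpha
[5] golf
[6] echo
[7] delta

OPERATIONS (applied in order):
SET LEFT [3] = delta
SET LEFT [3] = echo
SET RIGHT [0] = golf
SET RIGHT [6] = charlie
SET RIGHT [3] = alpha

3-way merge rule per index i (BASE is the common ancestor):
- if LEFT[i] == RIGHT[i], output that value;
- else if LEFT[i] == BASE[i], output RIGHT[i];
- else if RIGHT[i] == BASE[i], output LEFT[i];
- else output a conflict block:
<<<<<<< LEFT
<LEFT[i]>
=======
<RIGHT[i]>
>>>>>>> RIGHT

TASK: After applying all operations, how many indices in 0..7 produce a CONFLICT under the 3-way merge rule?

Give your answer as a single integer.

Final LEFT:  [golf, golf, india, echo, alpha, golf, echo, delta]
Final RIGHT: [golf, golf, india, alpha, alpha, golf, charlie, delta]
i=0: L=golf R=golf -> agree -> golf
i=1: L=golf R=golf -> agree -> golf
i=2: L=india R=india -> agree -> india
i=3: BASE=delta L=echo R=alpha all differ -> CONFLICT
i=4: L=alpha R=alpha -> agree -> alpha
i=5: L=golf R=golf -> agree -> golf
i=6: L=echo=BASE, R=charlie -> take RIGHT -> charlie
i=7: L=delta R=delta -> agree -> delta
Conflict count: 1

Answer: 1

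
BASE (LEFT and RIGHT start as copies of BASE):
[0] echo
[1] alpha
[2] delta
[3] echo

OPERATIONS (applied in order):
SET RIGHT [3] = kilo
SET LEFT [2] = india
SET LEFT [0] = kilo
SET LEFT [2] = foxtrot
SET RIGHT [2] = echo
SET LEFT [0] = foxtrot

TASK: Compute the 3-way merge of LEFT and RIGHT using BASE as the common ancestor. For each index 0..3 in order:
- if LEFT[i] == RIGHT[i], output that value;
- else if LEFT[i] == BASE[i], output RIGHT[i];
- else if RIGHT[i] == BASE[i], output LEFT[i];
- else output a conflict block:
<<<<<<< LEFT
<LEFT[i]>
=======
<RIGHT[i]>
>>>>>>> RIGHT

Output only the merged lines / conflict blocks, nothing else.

Final LEFT:  [foxtrot, alpha, foxtrot, echo]
Final RIGHT: [echo, alpha, echo, kilo]
i=0: L=foxtrot, R=echo=BASE -> take LEFT -> foxtrot
i=1: L=alpha R=alpha -> agree -> alpha
i=2: BASE=delta L=foxtrot R=echo all differ -> CONFLICT
i=3: L=echo=BASE, R=kilo -> take RIGHT -> kilo

Answer: foxtrot
alpha
<<<<<<< LEFT
foxtrot
=======
echo
>>>>>>> RIGHT
kilo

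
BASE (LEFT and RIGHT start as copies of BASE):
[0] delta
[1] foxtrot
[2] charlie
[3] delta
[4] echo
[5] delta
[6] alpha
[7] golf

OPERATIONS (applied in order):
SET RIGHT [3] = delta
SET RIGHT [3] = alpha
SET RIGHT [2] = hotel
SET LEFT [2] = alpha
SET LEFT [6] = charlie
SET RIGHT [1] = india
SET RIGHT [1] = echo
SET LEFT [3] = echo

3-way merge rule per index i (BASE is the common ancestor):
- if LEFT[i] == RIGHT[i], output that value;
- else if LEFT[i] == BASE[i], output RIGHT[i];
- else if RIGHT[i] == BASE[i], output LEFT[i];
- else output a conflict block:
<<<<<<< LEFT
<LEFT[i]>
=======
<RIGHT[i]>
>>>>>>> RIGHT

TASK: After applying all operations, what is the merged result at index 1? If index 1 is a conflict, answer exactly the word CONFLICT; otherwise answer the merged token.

Final LEFT:  [delta, foxtrot, alpha, echo, echo, delta, charlie, golf]
Final RIGHT: [delta, echo, hotel, alpha, echo, delta, alpha, golf]
i=0: L=delta R=delta -> agree -> delta
i=1: L=foxtrot=BASE, R=echo -> take RIGHT -> echo
i=2: BASE=charlie L=alpha R=hotel all differ -> CONFLICT
i=3: BASE=delta L=echo R=alpha all differ -> CONFLICT
i=4: L=echo R=echo -> agree -> echo
i=5: L=delta R=delta -> agree -> delta
i=6: L=charlie, R=alpha=BASE -> take LEFT -> charlie
i=7: L=golf R=golf -> agree -> golf
Index 1 -> echo

Answer: echo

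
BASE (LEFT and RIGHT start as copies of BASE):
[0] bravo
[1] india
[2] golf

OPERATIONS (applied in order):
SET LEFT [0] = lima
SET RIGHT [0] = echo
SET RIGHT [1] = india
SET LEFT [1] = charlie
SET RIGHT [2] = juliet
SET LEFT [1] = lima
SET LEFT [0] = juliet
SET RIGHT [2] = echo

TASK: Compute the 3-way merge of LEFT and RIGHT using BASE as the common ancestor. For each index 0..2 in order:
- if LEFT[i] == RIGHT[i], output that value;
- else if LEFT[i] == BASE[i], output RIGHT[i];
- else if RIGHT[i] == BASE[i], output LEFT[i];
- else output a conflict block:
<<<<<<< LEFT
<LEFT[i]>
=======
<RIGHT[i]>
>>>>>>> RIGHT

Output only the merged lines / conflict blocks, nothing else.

Answer: <<<<<<< LEFT
juliet
=======
echo
>>>>>>> RIGHT
lima
echo

Derivation:
Final LEFT:  [juliet, lima, golf]
Final RIGHT: [echo, india, echo]
i=0: BASE=bravo L=juliet R=echo all differ -> CONFLICT
i=1: L=lima, R=india=BASE -> take LEFT -> lima
i=2: L=golf=BASE, R=echo -> take RIGHT -> echo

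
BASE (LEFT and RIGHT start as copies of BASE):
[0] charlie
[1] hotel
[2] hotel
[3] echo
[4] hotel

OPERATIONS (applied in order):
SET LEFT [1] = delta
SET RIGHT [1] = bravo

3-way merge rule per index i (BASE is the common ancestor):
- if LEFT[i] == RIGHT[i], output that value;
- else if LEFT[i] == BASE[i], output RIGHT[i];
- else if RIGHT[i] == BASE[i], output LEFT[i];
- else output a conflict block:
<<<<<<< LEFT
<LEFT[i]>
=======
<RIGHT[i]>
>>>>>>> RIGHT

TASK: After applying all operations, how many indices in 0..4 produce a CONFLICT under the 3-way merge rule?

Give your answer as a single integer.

Final LEFT:  [charlie, delta, hotel, echo, hotel]
Final RIGHT: [charlie, bravo, hotel, echo, hotel]
i=0: L=charlie R=charlie -> agree -> charlie
i=1: BASE=hotel L=delta R=bravo all differ -> CONFLICT
i=2: L=hotel R=hotel -> agree -> hotel
i=3: L=echo R=echo -> agree -> echo
i=4: L=hotel R=hotel -> agree -> hotel
Conflict count: 1

Answer: 1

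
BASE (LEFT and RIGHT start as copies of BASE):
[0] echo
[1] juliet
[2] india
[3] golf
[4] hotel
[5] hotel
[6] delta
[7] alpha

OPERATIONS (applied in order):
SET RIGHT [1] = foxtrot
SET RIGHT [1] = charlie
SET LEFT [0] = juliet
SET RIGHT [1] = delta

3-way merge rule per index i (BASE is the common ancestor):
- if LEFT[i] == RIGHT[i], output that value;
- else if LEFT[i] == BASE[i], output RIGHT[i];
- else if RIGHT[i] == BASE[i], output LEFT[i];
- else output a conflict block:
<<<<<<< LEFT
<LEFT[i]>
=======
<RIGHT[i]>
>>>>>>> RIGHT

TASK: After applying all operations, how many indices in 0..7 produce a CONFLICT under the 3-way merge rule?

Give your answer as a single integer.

Final LEFT:  [juliet, juliet, india, golf, hotel, hotel, delta, alpha]
Final RIGHT: [echo, delta, india, golf, hotel, hotel, delta, alpha]
i=0: L=juliet, R=echo=BASE -> take LEFT -> juliet
i=1: L=juliet=BASE, R=delta -> take RIGHT -> delta
i=2: L=india R=india -> agree -> india
i=3: L=golf R=golf -> agree -> golf
i=4: L=hotel R=hotel -> agree -> hotel
i=5: L=hotel R=hotel -> agree -> hotel
i=6: L=delta R=delta -> agree -> delta
i=7: L=alpha R=alpha -> agree -> alpha
Conflict count: 0

Answer: 0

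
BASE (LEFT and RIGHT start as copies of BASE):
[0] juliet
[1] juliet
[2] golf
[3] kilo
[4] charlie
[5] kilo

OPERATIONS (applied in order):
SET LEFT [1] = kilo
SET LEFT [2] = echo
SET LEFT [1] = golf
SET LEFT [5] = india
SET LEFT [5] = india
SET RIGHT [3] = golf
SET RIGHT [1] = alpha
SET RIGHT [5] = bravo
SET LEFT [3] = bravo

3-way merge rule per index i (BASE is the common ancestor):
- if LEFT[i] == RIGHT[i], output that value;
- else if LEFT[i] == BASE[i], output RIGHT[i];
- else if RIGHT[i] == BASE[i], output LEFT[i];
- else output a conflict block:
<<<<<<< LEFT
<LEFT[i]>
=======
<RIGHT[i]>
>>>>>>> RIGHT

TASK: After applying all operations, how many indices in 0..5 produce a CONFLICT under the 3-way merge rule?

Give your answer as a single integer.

Final LEFT:  [juliet, golf, echo, bravo, charlie, india]
Final RIGHT: [juliet, alpha, golf, golf, charlie, bravo]
i=0: L=juliet R=juliet -> agree -> juliet
i=1: BASE=juliet L=golf R=alpha all differ -> CONFLICT
i=2: L=echo, R=golf=BASE -> take LEFT -> echo
i=3: BASE=kilo L=bravo R=golf all differ -> CONFLICT
i=4: L=charlie R=charlie -> agree -> charlie
i=5: BASE=kilo L=india R=bravo all differ -> CONFLICT
Conflict count: 3

Answer: 3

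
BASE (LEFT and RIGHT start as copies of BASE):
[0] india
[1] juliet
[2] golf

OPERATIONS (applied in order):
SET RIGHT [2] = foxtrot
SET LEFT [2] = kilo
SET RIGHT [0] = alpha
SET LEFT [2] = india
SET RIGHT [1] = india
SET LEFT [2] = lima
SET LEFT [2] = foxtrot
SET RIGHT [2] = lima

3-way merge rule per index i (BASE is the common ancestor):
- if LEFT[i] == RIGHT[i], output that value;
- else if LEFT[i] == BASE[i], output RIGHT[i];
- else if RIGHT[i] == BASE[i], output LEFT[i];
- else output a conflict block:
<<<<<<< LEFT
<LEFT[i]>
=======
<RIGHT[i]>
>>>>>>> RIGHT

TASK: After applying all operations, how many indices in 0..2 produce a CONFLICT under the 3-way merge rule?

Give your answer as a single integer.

Final LEFT:  [india, juliet, foxtrot]
Final RIGHT: [alpha, india, lima]
i=0: L=india=BASE, R=alpha -> take RIGHT -> alpha
i=1: L=juliet=BASE, R=india -> take RIGHT -> india
i=2: BASE=golf L=foxtrot R=lima all differ -> CONFLICT
Conflict count: 1

Answer: 1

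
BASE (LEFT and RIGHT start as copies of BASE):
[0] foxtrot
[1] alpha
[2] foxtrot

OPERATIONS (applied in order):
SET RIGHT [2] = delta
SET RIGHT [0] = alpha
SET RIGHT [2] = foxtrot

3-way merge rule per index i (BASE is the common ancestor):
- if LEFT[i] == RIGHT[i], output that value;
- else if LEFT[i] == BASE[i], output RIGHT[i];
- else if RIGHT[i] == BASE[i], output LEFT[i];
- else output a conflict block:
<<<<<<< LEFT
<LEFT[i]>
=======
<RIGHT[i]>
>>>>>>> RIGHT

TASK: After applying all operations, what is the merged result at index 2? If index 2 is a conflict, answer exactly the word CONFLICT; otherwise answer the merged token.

Answer: foxtrot

Derivation:
Final LEFT:  [foxtrot, alpha, foxtrot]
Final RIGHT: [alpha, alpha, foxtrot]
i=0: L=foxtrot=BASE, R=alpha -> take RIGHT -> alpha
i=1: L=alpha R=alpha -> agree -> alpha
i=2: L=foxtrot R=foxtrot -> agree -> foxtrot
Index 2 -> foxtrot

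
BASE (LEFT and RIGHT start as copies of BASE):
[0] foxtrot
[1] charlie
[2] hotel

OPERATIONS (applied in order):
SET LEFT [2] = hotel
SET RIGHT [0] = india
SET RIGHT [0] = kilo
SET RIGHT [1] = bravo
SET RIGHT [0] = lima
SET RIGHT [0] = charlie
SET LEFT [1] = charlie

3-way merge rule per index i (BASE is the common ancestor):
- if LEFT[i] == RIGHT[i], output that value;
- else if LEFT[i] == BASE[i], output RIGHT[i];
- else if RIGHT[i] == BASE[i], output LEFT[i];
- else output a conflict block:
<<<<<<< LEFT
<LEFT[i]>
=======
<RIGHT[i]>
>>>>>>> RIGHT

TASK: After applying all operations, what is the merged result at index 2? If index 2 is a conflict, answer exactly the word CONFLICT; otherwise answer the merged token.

Answer: hotel

Derivation:
Final LEFT:  [foxtrot, charlie, hotel]
Final RIGHT: [charlie, bravo, hotel]
i=0: L=foxtrot=BASE, R=charlie -> take RIGHT -> charlie
i=1: L=charlie=BASE, R=bravo -> take RIGHT -> bravo
i=2: L=hotel R=hotel -> agree -> hotel
Index 2 -> hotel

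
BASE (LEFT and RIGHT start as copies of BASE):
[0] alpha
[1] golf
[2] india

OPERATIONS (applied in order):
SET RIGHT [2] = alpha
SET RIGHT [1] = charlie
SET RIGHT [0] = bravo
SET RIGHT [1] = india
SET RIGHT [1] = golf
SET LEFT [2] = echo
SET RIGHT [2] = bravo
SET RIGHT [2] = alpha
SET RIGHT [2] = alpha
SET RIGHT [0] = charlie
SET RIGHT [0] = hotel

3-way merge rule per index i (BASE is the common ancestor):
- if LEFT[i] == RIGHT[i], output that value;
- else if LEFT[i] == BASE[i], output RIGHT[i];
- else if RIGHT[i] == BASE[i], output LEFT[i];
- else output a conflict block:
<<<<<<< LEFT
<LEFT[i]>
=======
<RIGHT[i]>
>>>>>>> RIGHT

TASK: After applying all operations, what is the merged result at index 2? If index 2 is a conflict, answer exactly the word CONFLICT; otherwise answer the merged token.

Answer: CONFLICT

Derivation:
Final LEFT:  [alpha, golf, echo]
Final RIGHT: [hotel, golf, alpha]
i=0: L=alpha=BASE, R=hotel -> take RIGHT -> hotel
i=1: L=golf R=golf -> agree -> golf
i=2: BASE=india L=echo R=alpha all differ -> CONFLICT
Index 2 -> CONFLICT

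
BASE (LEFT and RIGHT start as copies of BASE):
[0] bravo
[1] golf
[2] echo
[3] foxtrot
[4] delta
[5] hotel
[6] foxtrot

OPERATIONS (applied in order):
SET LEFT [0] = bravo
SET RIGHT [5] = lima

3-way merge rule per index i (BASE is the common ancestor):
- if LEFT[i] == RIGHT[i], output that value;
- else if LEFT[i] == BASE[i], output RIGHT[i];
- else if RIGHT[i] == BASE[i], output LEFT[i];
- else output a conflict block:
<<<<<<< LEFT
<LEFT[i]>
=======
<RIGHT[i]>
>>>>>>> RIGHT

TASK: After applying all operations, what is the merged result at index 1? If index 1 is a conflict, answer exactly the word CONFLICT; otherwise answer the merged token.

Answer: golf

Derivation:
Final LEFT:  [bravo, golf, echo, foxtrot, delta, hotel, foxtrot]
Final RIGHT: [bravo, golf, echo, foxtrot, delta, lima, foxtrot]
i=0: L=bravo R=bravo -> agree -> bravo
i=1: L=golf R=golf -> agree -> golf
i=2: L=echo R=echo -> agree -> echo
i=3: L=foxtrot R=foxtrot -> agree -> foxtrot
i=4: L=delta R=delta -> agree -> delta
i=5: L=hotel=BASE, R=lima -> take RIGHT -> lima
i=6: L=foxtrot R=foxtrot -> agree -> foxtrot
Index 1 -> golf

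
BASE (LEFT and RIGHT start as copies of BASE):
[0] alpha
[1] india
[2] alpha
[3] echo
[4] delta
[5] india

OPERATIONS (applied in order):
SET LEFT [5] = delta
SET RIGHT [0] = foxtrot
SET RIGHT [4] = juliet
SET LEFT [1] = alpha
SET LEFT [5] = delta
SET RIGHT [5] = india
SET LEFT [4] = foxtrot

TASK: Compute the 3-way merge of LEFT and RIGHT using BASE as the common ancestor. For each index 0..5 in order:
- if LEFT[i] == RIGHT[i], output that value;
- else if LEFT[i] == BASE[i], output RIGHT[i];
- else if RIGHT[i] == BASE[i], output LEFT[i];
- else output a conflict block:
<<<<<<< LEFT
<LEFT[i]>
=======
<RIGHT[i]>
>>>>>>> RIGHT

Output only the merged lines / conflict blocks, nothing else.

Final LEFT:  [alpha, alpha, alpha, echo, foxtrot, delta]
Final RIGHT: [foxtrot, india, alpha, echo, juliet, india]
i=0: L=alpha=BASE, R=foxtrot -> take RIGHT -> foxtrot
i=1: L=alpha, R=india=BASE -> take LEFT -> alpha
i=2: L=alpha R=alpha -> agree -> alpha
i=3: L=echo R=echo -> agree -> echo
i=4: BASE=delta L=foxtrot R=juliet all differ -> CONFLICT
i=5: L=delta, R=india=BASE -> take LEFT -> delta

Answer: foxtrot
alpha
alpha
echo
<<<<<<< LEFT
foxtrot
=======
juliet
>>>>>>> RIGHT
delta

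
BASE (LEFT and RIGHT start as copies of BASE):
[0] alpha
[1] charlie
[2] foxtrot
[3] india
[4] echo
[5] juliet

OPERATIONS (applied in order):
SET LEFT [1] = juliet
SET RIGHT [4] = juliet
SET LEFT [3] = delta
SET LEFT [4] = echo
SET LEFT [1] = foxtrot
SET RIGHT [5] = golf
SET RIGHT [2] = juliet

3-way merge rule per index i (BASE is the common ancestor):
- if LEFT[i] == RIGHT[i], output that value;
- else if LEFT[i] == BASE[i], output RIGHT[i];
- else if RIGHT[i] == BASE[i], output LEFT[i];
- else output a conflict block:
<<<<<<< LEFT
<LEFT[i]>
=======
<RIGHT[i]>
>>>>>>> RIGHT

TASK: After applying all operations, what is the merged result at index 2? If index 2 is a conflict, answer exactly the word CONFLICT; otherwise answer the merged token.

Answer: juliet

Derivation:
Final LEFT:  [alpha, foxtrot, foxtrot, delta, echo, juliet]
Final RIGHT: [alpha, charlie, juliet, india, juliet, golf]
i=0: L=alpha R=alpha -> agree -> alpha
i=1: L=foxtrot, R=charlie=BASE -> take LEFT -> foxtrot
i=2: L=foxtrot=BASE, R=juliet -> take RIGHT -> juliet
i=3: L=delta, R=india=BASE -> take LEFT -> delta
i=4: L=echo=BASE, R=juliet -> take RIGHT -> juliet
i=5: L=juliet=BASE, R=golf -> take RIGHT -> golf
Index 2 -> juliet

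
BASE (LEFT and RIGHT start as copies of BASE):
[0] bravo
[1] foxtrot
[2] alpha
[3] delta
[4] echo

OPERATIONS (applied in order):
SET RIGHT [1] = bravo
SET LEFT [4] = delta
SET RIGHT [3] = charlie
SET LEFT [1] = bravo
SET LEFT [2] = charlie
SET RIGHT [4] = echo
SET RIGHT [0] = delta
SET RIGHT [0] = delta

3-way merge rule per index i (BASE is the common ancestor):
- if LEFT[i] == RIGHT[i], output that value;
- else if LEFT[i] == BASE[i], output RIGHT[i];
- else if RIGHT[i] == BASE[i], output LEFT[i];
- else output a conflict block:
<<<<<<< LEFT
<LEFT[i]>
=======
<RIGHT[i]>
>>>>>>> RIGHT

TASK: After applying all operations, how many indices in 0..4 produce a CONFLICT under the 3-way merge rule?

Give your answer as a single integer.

Answer: 0

Derivation:
Final LEFT:  [bravo, bravo, charlie, delta, delta]
Final RIGHT: [delta, bravo, alpha, charlie, echo]
i=0: L=bravo=BASE, R=delta -> take RIGHT -> delta
i=1: L=bravo R=bravo -> agree -> bravo
i=2: L=charlie, R=alpha=BASE -> take LEFT -> charlie
i=3: L=delta=BASE, R=charlie -> take RIGHT -> charlie
i=4: L=delta, R=echo=BASE -> take LEFT -> delta
Conflict count: 0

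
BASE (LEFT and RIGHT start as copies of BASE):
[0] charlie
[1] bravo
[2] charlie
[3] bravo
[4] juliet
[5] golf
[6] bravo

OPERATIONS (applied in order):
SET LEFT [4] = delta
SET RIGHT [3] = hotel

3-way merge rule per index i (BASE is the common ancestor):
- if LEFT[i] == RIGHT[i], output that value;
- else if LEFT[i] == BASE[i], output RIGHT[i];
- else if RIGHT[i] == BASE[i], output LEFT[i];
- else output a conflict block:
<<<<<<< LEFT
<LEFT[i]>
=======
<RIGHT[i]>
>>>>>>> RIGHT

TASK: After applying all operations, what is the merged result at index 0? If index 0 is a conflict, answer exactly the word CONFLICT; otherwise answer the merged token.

Final LEFT:  [charlie, bravo, charlie, bravo, delta, golf, bravo]
Final RIGHT: [charlie, bravo, charlie, hotel, juliet, golf, bravo]
i=0: L=charlie R=charlie -> agree -> charlie
i=1: L=bravo R=bravo -> agree -> bravo
i=2: L=charlie R=charlie -> agree -> charlie
i=3: L=bravo=BASE, R=hotel -> take RIGHT -> hotel
i=4: L=delta, R=juliet=BASE -> take LEFT -> delta
i=5: L=golf R=golf -> agree -> golf
i=6: L=bravo R=bravo -> agree -> bravo
Index 0 -> charlie

Answer: charlie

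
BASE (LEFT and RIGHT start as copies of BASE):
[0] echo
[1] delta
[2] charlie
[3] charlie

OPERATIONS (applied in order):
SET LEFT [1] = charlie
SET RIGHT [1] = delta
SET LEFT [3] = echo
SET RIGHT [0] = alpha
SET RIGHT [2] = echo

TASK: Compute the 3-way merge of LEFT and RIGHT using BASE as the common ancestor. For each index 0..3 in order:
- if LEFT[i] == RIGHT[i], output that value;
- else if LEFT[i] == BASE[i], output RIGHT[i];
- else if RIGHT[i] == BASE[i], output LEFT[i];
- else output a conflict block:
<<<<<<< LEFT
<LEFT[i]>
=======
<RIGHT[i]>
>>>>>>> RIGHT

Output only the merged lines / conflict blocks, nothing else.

Final LEFT:  [echo, charlie, charlie, echo]
Final RIGHT: [alpha, delta, echo, charlie]
i=0: L=echo=BASE, R=alpha -> take RIGHT -> alpha
i=1: L=charlie, R=delta=BASE -> take LEFT -> charlie
i=2: L=charlie=BASE, R=echo -> take RIGHT -> echo
i=3: L=echo, R=charlie=BASE -> take LEFT -> echo

Answer: alpha
charlie
echo
echo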